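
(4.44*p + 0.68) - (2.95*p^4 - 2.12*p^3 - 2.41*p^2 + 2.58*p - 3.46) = -2.95*p^4 + 2.12*p^3 + 2.41*p^2 + 1.86*p + 4.14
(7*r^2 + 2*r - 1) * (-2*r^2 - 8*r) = -14*r^4 - 60*r^3 - 14*r^2 + 8*r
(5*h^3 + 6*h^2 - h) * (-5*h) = -25*h^4 - 30*h^3 + 5*h^2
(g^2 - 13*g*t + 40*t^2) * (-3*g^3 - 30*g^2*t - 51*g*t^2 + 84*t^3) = -3*g^5 + 9*g^4*t + 219*g^3*t^2 - 453*g^2*t^3 - 3132*g*t^4 + 3360*t^5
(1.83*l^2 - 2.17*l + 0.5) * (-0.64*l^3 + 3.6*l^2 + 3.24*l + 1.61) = -1.1712*l^5 + 7.9768*l^4 - 2.2028*l^3 - 2.2845*l^2 - 1.8737*l + 0.805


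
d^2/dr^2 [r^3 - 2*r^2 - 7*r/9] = 6*r - 4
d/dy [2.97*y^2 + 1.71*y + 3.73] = 5.94*y + 1.71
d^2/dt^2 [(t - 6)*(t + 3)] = 2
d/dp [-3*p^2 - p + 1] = -6*p - 1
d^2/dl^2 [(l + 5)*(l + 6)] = 2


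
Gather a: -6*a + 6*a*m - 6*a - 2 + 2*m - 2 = a*(6*m - 12) + 2*m - 4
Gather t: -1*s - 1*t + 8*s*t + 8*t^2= -s + 8*t^2 + t*(8*s - 1)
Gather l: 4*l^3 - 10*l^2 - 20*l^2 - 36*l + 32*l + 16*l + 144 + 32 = 4*l^3 - 30*l^2 + 12*l + 176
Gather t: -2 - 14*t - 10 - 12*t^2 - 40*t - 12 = -12*t^2 - 54*t - 24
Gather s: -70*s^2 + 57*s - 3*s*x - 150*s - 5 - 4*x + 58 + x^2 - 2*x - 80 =-70*s^2 + s*(-3*x - 93) + x^2 - 6*x - 27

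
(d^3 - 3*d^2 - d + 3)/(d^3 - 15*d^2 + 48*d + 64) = (d^2 - 4*d + 3)/(d^2 - 16*d + 64)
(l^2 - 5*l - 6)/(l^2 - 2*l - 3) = (l - 6)/(l - 3)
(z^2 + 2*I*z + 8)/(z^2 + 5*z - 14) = (z^2 + 2*I*z + 8)/(z^2 + 5*z - 14)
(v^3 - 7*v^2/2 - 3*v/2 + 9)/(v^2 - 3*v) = v - 1/2 - 3/v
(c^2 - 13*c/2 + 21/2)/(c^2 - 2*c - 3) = (c - 7/2)/(c + 1)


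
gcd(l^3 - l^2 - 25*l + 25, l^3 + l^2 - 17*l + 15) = l^2 + 4*l - 5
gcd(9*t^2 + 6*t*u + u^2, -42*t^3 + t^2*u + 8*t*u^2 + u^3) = 3*t + u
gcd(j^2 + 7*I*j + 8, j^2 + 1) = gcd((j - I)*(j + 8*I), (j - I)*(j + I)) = j - I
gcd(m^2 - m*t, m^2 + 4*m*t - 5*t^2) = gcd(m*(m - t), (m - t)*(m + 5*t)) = -m + t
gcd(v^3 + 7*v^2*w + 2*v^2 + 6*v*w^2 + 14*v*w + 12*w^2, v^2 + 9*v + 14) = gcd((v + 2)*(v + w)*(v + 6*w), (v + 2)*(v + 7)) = v + 2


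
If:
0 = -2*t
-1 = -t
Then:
No Solution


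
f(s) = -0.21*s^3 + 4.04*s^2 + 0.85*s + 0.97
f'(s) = -0.63*s^2 + 8.08*s + 0.85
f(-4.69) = 107.51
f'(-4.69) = -50.90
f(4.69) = 72.16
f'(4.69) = 24.89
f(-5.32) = 142.41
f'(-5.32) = -59.97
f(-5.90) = 179.72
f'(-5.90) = -68.75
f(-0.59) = 1.92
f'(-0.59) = -4.14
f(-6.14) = 196.67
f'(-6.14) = -72.51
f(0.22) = 1.35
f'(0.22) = 2.60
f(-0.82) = 3.11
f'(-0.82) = -6.20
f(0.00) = 0.97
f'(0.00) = 0.85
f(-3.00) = 40.45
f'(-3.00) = -29.06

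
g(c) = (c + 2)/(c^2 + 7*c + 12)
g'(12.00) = 0.00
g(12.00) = 0.06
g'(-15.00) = -0.00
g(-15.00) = -0.10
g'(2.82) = -0.01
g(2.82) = 0.12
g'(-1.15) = 0.05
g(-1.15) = 0.16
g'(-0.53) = -0.00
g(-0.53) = 0.17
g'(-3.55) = -6.57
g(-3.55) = 6.26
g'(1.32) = -0.02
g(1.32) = 0.14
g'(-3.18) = 27.89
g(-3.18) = 7.99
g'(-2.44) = 2.37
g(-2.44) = -0.50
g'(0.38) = -0.02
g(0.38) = 0.16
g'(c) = (-2*c - 7)*(c + 2)/(c^2 + 7*c + 12)^2 + 1/(c^2 + 7*c + 12)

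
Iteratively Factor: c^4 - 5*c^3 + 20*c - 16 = (c - 1)*(c^3 - 4*c^2 - 4*c + 16) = (c - 4)*(c - 1)*(c^2 - 4) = (c - 4)*(c - 2)*(c - 1)*(c + 2)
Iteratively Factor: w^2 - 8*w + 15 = (w - 5)*(w - 3)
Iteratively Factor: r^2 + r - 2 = (r - 1)*(r + 2)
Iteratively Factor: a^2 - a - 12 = (a - 4)*(a + 3)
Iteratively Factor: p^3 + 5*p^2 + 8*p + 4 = (p + 2)*(p^2 + 3*p + 2) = (p + 2)^2*(p + 1)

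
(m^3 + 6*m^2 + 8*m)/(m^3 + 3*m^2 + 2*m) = (m + 4)/(m + 1)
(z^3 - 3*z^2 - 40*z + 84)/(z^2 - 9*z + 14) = z + 6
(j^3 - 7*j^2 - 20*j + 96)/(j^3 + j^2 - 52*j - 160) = (j - 3)/(j + 5)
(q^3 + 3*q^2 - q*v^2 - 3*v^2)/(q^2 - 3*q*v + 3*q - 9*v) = (q^2 - v^2)/(q - 3*v)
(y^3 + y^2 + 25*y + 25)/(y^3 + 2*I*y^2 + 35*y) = (y^2 + y*(1 + 5*I) + 5*I)/(y*(y + 7*I))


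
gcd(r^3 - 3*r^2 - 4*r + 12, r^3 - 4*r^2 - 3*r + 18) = r^2 - r - 6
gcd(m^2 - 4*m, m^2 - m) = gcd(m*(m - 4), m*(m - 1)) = m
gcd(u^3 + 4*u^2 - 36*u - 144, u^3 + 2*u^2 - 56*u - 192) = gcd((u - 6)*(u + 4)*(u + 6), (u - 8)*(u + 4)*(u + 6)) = u^2 + 10*u + 24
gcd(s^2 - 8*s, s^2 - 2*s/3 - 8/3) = 1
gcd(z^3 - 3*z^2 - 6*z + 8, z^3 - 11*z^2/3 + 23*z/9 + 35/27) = 1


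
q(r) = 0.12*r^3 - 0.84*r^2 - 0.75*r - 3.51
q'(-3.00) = 7.53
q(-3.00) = -12.06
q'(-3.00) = 7.53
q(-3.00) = -12.06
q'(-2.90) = 7.15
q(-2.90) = -11.33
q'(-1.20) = 1.78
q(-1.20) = -4.03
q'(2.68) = -2.67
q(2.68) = -9.24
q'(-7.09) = 29.26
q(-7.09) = -83.19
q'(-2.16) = 4.56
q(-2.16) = -7.02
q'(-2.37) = 5.25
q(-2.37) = -8.05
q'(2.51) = -2.70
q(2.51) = -8.79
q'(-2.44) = 5.49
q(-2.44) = -8.42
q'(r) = 0.36*r^2 - 1.68*r - 0.75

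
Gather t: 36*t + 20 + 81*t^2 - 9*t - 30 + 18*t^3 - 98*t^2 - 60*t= 18*t^3 - 17*t^2 - 33*t - 10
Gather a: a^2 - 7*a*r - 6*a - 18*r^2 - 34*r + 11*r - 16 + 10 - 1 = a^2 + a*(-7*r - 6) - 18*r^2 - 23*r - 7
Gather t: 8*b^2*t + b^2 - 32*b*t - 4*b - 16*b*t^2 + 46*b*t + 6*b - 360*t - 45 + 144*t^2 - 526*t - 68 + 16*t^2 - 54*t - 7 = b^2 + 2*b + t^2*(160 - 16*b) + t*(8*b^2 + 14*b - 940) - 120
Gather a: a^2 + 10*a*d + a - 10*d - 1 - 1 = a^2 + a*(10*d + 1) - 10*d - 2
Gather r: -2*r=-2*r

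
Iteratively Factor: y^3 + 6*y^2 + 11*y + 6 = (y + 1)*(y^2 + 5*y + 6) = (y + 1)*(y + 2)*(y + 3)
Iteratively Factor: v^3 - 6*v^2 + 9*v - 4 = (v - 1)*(v^2 - 5*v + 4) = (v - 1)^2*(v - 4)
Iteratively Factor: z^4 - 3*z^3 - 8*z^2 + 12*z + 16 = (z - 4)*(z^3 + z^2 - 4*z - 4) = (z - 4)*(z - 2)*(z^2 + 3*z + 2) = (z - 4)*(z - 2)*(z + 2)*(z + 1)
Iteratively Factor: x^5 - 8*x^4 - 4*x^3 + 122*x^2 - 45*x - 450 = (x + 3)*(x^4 - 11*x^3 + 29*x^2 + 35*x - 150) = (x + 2)*(x + 3)*(x^3 - 13*x^2 + 55*x - 75) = (x - 5)*(x + 2)*(x + 3)*(x^2 - 8*x + 15) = (x - 5)*(x - 3)*(x + 2)*(x + 3)*(x - 5)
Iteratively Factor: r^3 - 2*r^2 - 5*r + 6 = (r - 1)*(r^2 - r - 6) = (r - 1)*(r + 2)*(r - 3)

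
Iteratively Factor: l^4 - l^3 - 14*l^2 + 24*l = (l)*(l^3 - l^2 - 14*l + 24) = l*(l + 4)*(l^2 - 5*l + 6) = l*(l - 2)*(l + 4)*(l - 3)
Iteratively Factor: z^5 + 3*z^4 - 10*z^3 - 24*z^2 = (z)*(z^4 + 3*z^3 - 10*z^2 - 24*z) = z*(z - 3)*(z^3 + 6*z^2 + 8*z) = z*(z - 3)*(z + 4)*(z^2 + 2*z) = z*(z - 3)*(z + 2)*(z + 4)*(z)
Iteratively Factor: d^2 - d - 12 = (d - 4)*(d + 3)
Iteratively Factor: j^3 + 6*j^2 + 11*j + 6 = (j + 2)*(j^2 + 4*j + 3) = (j + 1)*(j + 2)*(j + 3)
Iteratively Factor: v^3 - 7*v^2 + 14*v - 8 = (v - 4)*(v^2 - 3*v + 2) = (v - 4)*(v - 1)*(v - 2)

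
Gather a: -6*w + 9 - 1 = 8 - 6*w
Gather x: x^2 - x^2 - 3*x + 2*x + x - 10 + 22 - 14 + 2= 0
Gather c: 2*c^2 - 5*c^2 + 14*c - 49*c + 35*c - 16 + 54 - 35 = 3 - 3*c^2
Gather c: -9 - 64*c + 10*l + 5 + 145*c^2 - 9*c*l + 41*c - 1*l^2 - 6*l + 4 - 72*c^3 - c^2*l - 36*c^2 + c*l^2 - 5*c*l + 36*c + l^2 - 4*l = -72*c^3 + c^2*(109 - l) + c*(l^2 - 14*l + 13)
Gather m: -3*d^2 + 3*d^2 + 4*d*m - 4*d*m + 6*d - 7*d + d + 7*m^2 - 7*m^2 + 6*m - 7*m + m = 0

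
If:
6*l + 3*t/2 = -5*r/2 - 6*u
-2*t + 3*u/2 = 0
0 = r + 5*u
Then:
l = 43*u/48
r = -5*u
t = 3*u/4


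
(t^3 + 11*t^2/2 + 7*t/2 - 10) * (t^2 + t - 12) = t^5 + 13*t^4/2 - 3*t^3 - 145*t^2/2 - 52*t + 120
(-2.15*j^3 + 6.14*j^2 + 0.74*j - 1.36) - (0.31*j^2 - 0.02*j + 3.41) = -2.15*j^3 + 5.83*j^2 + 0.76*j - 4.77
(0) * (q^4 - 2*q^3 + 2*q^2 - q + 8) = 0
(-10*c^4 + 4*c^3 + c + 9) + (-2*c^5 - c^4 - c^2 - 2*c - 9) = -2*c^5 - 11*c^4 + 4*c^3 - c^2 - c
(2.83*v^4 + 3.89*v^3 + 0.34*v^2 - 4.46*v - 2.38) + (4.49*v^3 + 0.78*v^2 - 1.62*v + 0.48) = 2.83*v^4 + 8.38*v^3 + 1.12*v^2 - 6.08*v - 1.9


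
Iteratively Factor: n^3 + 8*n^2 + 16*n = (n + 4)*(n^2 + 4*n) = (n + 4)^2*(n)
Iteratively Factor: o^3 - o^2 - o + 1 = (o - 1)*(o^2 - 1) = (o - 1)^2*(o + 1)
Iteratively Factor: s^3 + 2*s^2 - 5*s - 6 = (s + 1)*(s^2 + s - 6) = (s + 1)*(s + 3)*(s - 2)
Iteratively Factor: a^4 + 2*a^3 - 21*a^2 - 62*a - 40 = (a + 1)*(a^3 + a^2 - 22*a - 40) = (a + 1)*(a + 2)*(a^2 - a - 20) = (a + 1)*(a + 2)*(a + 4)*(a - 5)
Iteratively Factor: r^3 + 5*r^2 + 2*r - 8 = (r + 4)*(r^2 + r - 2) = (r - 1)*(r + 4)*(r + 2)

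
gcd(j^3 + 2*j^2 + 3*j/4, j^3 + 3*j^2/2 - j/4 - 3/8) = j^2 + 2*j + 3/4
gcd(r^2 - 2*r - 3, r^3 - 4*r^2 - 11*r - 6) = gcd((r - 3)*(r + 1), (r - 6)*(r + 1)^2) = r + 1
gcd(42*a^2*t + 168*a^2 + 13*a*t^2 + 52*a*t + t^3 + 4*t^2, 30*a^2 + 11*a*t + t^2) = 6*a + t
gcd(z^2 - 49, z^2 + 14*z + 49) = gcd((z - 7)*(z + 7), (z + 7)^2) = z + 7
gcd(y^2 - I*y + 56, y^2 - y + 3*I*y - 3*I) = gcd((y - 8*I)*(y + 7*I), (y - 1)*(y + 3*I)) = 1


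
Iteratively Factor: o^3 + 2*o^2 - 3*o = (o - 1)*(o^2 + 3*o) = (o - 1)*(o + 3)*(o)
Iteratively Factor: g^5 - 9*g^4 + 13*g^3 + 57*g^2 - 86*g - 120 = (g - 5)*(g^4 - 4*g^3 - 7*g^2 + 22*g + 24) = (g - 5)*(g + 2)*(g^3 - 6*g^2 + 5*g + 12) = (g - 5)*(g - 4)*(g + 2)*(g^2 - 2*g - 3) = (g - 5)*(g - 4)*(g + 1)*(g + 2)*(g - 3)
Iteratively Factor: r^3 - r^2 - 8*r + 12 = (r - 2)*(r^2 + r - 6) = (r - 2)*(r + 3)*(r - 2)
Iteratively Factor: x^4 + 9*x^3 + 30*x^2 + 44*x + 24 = (x + 3)*(x^3 + 6*x^2 + 12*x + 8) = (x + 2)*(x + 3)*(x^2 + 4*x + 4) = (x + 2)^2*(x + 3)*(x + 2)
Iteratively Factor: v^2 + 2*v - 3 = (v - 1)*(v + 3)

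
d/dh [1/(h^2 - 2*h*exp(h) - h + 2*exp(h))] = (2*h*exp(h) - 2*h + 1)/(h^2 - 2*h*exp(h) - h + 2*exp(h))^2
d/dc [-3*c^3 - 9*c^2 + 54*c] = -9*c^2 - 18*c + 54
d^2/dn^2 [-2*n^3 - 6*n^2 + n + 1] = -12*n - 12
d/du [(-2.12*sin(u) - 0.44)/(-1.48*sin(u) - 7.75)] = 15.7788*cos(u)/(1.48*sin(u) + 7.75)^2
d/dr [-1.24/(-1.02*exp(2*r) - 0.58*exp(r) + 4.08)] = (-2.5296*exp(r) - 0.7192)*exp(r)/(1.02*exp(2*r) + 0.58*exp(r) - 4.08)^2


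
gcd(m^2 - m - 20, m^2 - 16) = m + 4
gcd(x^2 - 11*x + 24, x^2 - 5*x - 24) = x - 8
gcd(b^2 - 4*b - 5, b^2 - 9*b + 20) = b - 5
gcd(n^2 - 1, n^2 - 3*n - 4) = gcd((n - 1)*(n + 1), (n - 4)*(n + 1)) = n + 1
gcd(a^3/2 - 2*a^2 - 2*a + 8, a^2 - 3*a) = 1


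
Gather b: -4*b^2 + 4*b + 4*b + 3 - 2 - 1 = -4*b^2 + 8*b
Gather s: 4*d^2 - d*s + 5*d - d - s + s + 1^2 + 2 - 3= 4*d^2 - d*s + 4*d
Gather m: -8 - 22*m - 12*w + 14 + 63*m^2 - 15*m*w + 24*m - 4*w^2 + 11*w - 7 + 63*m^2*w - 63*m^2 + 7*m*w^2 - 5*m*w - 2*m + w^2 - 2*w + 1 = 63*m^2*w + m*(7*w^2 - 20*w) - 3*w^2 - 3*w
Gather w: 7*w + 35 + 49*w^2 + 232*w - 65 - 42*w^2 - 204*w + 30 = 7*w^2 + 35*w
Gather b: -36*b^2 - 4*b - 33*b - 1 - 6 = -36*b^2 - 37*b - 7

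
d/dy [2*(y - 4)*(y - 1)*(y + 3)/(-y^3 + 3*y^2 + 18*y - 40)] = 2*(y^4 + 14*y^3 - 87*y^2 + 88*y + 224)/(y^6 - 6*y^5 - 27*y^4 + 188*y^3 + 84*y^2 - 1440*y + 1600)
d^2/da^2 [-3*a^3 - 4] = -18*a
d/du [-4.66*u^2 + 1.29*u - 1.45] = 1.29 - 9.32*u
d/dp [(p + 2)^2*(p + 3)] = (p + 2)*(3*p + 8)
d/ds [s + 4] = 1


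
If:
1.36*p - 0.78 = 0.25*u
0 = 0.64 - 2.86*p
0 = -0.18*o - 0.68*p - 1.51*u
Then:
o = 15.12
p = 0.22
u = -1.90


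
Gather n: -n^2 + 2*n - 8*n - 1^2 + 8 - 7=-n^2 - 6*n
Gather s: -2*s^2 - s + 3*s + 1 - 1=-2*s^2 + 2*s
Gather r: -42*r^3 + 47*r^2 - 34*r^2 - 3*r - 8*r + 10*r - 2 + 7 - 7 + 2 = -42*r^3 + 13*r^2 - r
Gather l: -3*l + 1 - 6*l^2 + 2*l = -6*l^2 - l + 1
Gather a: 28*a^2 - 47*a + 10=28*a^2 - 47*a + 10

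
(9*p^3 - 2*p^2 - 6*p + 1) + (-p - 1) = 9*p^3 - 2*p^2 - 7*p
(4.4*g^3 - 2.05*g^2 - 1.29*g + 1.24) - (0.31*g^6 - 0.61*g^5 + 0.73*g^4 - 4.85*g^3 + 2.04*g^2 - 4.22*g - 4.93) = -0.31*g^6 + 0.61*g^5 - 0.73*g^4 + 9.25*g^3 - 4.09*g^2 + 2.93*g + 6.17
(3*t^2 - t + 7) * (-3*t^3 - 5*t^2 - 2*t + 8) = -9*t^5 - 12*t^4 - 22*t^3 - 9*t^2 - 22*t + 56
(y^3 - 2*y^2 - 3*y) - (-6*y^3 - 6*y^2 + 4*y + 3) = 7*y^3 + 4*y^2 - 7*y - 3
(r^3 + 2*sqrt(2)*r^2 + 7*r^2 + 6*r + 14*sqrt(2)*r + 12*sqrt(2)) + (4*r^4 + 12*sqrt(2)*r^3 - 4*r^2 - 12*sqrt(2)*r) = 4*r^4 + r^3 + 12*sqrt(2)*r^3 + 2*sqrt(2)*r^2 + 3*r^2 + 2*sqrt(2)*r + 6*r + 12*sqrt(2)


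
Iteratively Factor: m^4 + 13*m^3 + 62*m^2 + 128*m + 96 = (m + 2)*(m^3 + 11*m^2 + 40*m + 48) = (m + 2)*(m + 3)*(m^2 + 8*m + 16) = (m + 2)*(m + 3)*(m + 4)*(m + 4)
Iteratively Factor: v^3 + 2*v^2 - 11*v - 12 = (v - 3)*(v^2 + 5*v + 4) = (v - 3)*(v + 1)*(v + 4)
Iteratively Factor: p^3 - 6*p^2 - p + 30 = (p + 2)*(p^2 - 8*p + 15) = (p - 3)*(p + 2)*(p - 5)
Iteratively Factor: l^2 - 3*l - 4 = (l - 4)*(l + 1)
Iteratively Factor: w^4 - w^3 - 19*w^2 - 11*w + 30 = (w + 2)*(w^3 - 3*w^2 - 13*w + 15) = (w + 2)*(w + 3)*(w^2 - 6*w + 5) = (w - 1)*(w + 2)*(w + 3)*(w - 5)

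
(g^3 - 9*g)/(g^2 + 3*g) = g - 3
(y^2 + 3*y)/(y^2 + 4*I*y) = (y + 3)/(y + 4*I)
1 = 1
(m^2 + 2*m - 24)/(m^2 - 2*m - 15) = (-m^2 - 2*m + 24)/(-m^2 + 2*m + 15)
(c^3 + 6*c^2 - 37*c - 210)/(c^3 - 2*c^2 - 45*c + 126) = (c + 5)/(c - 3)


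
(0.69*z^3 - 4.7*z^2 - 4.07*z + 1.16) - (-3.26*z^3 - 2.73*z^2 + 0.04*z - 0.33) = 3.95*z^3 - 1.97*z^2 - 4.11*z + 1.49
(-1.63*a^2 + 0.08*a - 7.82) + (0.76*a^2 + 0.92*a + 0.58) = -0.87*a^2 + 1.0*a - 7.24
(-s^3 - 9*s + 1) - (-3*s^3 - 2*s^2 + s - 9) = 2*s^3 + 2*s^2 - 10*s + 10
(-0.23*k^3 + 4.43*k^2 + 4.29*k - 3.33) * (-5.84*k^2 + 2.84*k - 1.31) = 1.3432*k^5 - 26.5244*k^4 - 12.1711*k^3 + 25.8275*k^2 - 15.0771*k + 4.3623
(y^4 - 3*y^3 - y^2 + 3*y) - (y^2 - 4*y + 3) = y^4 - 3*y^3 - 2*y^2 + 7*y - 3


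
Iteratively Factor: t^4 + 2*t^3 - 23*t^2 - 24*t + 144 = (t - 3)*(t^3 + 5*t^2 - 8*t - 48) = (t - 3)^2*(t^2 + 8*t + 16) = (t - 3)^2*(t + 4)*(t + 4)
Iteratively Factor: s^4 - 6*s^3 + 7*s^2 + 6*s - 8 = (s - 1)*(s^3 - 5*s^2 + 2*s + 8) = (s - 4)*(s - 1)*(s^2 - s - 2) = (s - 4)*(s - 2)*(s - 1)*(s + 1)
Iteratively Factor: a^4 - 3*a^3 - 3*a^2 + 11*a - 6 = (a - 1)*(a^3 - 2*a^2 - 5*a + 6) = (a - 1)*(a + 2)*(a^2 - 4*a + 3) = (a - 1)^2*(a + 2)*(a - 3)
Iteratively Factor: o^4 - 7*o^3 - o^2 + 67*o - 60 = (o - 5)*(o^3 - 2*o^2 - 11*o + 12) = (o - 5)*(o + 3)*(o^2 - 5*o + 4) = (o - 5)*(o - 1)*(o + 3)*(o - 4)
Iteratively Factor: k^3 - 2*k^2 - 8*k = (k + 2)*(k^2 - 4*k) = (k - 4)*(k + 2)*(k)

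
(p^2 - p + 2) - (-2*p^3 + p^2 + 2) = 2*p^3 - p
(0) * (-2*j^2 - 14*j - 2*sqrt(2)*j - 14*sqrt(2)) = 0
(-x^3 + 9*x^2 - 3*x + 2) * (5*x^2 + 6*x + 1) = -5*x^5 + 39*x^4 + 38*x^3 + x^2 + 9*x + 2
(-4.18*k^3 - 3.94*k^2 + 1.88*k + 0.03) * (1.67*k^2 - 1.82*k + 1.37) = -6.9806*k^5 + 1.0278*k^4 + 4.5838*k^3 - 8.7693*k^2 + 2.521*k + 0.0411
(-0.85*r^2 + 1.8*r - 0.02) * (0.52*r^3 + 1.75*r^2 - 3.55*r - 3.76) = -0.442*r^5 - 0.5515*r^4 + 6.1571*r^3 - 3.229*r^2 - 6.697*r + 0.0752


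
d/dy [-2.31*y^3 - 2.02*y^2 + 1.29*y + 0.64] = -6.93*y^2 - 4.04*y + 1.29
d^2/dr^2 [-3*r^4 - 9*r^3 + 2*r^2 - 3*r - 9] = -36*r^2 - 54*r + 4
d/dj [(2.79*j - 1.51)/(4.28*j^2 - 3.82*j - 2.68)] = (-11.9412*j^2 + 12.9256*j - 13.2454)/(18.3184*j^4 - 32.6992*j^3 - 8.3484*j^2 + 20.4752*j + 7.1824)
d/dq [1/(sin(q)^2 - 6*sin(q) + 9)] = -2*cos(q)/(sin(q) - 3)^3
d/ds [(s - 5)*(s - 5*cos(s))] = s + (s - 5)*(5*sin(s) + 1) - 5*cos(s)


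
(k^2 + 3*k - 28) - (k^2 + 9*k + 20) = -6*k - 48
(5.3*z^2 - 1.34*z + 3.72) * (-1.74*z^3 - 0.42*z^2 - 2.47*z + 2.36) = -9.222*z^5 + 0.1056*z^4 - 19.001*z^3 + 14.2554*z^2 - 12.3508*z + 8.7792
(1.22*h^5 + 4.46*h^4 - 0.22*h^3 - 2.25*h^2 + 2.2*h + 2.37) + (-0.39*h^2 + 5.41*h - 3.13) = 1.22*h^5 + 4.46*h^4 - 0.22*h^3 - 2.64*h^2 + 7.61*h - 0.76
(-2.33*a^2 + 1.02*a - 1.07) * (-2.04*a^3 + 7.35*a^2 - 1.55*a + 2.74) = 4.7532*a^5 - 19.2063*a^4 + 13.2913*a^3 - 15.8297*a^2 + 4.4533*a - 2.9318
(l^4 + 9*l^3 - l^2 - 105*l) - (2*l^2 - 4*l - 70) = l^4 + 9*l^3 - 3*l^2 - 101*l + 70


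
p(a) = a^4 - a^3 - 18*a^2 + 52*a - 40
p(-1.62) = -160.34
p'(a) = 4*a^3 - 3*a^2 - 36*a + 52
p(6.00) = 704.00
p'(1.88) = 0.30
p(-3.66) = -242.97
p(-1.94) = -187.16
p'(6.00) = 592.00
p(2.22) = 0.08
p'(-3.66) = -52.54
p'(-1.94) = 81.34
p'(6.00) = 592.00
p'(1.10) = 14.09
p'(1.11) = 13.81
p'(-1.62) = 85.44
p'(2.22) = 1.06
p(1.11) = -4.31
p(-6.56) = 978.47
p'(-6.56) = -970.14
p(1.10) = -4.45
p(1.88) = -0.01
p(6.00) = 704.00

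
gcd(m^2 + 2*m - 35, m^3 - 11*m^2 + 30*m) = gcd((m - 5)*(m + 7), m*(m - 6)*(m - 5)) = m - 5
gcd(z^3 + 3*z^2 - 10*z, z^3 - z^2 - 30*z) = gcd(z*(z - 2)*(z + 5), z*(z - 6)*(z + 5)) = z^2 + 5*z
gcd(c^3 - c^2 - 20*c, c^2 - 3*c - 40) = 1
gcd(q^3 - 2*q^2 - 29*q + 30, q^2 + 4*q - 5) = q^2 + 4*q - 5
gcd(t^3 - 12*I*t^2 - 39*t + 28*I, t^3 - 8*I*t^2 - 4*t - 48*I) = t - 4*I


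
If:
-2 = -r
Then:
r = 2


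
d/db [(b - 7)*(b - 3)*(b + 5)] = 3*b^2 - 10*b - 29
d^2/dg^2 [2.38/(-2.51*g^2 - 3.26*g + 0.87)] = (29.988476*g^2 + 38.949176*g - 2.38*(5.02*g + 3.26)*(10.04*g + 6.52) - 10.394412)/(2.51*g^2 + 3.26*g - 0.87)^3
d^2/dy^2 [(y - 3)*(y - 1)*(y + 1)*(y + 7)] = 12*y^2 + 24*y - 44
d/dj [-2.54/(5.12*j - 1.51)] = 13.0048/(5.12*j - 1.51)^2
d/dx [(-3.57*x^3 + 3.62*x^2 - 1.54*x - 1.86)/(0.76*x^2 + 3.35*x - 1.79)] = (-2.7132*x^4 - 23.919*x^3 + 32.4683*x^2 - 10.1324*x + 8.9876)/(0.5776*x^4 + 5.092*x^3 + 8.5017*x^2 - 11.993*x + 3.2041)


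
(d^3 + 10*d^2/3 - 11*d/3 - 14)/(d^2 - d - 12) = (3*d^2 + d - 14)/(3*(d - 4))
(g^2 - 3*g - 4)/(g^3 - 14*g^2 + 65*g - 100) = (g + 1)/(g^2 - 10*g + 25)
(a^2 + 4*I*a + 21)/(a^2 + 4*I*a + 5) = (a^2 + 4*I*a + 21)/(a^2 + 4*I*a + 5)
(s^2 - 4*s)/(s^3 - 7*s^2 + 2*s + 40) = s/(s^2 - 3*s - 10)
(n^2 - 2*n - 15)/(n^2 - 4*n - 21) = (n - 5)/(n - 7)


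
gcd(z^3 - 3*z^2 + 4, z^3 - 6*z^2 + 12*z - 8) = z^2 - 4*z + 4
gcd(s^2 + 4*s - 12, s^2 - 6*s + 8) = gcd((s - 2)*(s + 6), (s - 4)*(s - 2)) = s - 2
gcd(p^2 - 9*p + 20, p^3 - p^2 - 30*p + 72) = p - 4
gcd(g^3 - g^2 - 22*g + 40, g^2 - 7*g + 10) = g - 2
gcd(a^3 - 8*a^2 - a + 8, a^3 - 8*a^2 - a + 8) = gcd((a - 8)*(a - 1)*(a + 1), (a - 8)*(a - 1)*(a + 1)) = a^3 - 8*a^2 - a + 8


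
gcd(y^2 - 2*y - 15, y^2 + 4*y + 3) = y + 3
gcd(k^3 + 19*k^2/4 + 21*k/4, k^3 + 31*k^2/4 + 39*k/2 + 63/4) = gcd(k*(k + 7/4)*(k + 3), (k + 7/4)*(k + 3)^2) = k^2 + 19*k/4 + 21/4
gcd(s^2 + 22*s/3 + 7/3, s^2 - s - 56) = s + 7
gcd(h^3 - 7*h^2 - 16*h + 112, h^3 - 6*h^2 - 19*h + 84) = h^2 - 3*h - 28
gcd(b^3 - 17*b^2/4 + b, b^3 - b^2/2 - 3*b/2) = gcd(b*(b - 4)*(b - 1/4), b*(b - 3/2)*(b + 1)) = b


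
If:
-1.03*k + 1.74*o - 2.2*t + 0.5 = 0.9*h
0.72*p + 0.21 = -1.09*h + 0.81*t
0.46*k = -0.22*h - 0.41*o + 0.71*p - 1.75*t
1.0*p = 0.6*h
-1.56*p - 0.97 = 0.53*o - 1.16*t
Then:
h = 0.30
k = -2.48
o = -0.56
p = 0.18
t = 0.82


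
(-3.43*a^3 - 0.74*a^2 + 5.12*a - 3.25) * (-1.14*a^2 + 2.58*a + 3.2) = 3.9102*a^5 - 8.0058*a^4 - 18.722*a^3 + 14.5466*a^2 + 7.999*a - 10.4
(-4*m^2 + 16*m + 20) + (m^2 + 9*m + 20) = -3*m^2 + 25*m + 40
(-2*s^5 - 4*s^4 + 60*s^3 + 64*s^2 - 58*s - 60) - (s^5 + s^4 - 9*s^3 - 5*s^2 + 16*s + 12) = -3*s^5 - 5*s^4 + 69*s^3 + 69*s^2 - 74*s - 72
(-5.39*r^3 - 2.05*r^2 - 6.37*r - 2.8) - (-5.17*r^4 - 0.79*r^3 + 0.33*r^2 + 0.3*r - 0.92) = 5.17*r^4 - 4.6*r^3 - 2.38*r^2 - 6.67*r - 1.88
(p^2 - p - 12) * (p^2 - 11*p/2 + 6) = p^4 - 13*p^3/2 - p^2/2 + 60*p - 72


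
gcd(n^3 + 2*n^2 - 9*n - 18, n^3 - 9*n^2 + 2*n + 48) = n^2 - n - 6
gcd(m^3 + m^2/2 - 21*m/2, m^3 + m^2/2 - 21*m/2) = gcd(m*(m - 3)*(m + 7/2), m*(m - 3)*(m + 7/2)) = m^3 + m^2/2 - 21*m/2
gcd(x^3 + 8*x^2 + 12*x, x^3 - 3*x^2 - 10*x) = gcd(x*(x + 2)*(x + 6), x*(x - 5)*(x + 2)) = x^2 + 2*x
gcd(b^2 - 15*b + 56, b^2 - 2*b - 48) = b - 8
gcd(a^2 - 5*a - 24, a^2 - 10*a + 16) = a - 8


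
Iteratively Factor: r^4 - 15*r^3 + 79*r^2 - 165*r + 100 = (r - 4)*(r^3 - 11*r^2 + 35*r - 25) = (r - 4)*(r - 1)*(r^2 - 10*r + 25) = (r - 5)*(r - 4)*(r - 1)*(r - 5)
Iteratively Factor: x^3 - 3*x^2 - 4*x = (x + 1)*(x^2 - 4*x) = x*(x + 1)*(x - 4)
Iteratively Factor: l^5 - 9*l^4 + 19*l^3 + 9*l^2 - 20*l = (l - 1)*(l^4 - 8*l^3 + 11*l^2 + 20*l) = l*(l - 1)*(l^3 - 8*l^2 + 11*l + 20) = l*(l - 5)*(l - 1)*(l^2 - 3*l - 4) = l*(l - 5)*(l - 4)*(l - 1)*(l + 1)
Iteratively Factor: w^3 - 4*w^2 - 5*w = (w)*(w^2 - 4*w - 5) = w*(w + 1)*(w - 5)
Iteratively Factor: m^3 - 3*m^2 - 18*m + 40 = (m - 5)*(m^2 + 2*m - 8) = (m - 5)*(m - 2)*(m + 4)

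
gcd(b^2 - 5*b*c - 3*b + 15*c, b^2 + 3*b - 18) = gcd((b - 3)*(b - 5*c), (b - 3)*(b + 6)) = b - 3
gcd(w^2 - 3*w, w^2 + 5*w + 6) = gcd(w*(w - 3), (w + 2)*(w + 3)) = 1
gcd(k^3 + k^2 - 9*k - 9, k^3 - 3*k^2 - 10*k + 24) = k + 3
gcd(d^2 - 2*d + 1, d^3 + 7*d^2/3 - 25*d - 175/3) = 1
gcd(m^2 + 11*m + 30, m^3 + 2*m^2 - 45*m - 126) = m + 6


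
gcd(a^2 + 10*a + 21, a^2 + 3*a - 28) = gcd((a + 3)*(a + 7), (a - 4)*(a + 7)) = a + 7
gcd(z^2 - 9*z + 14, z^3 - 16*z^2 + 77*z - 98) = z^2 - 9*z + 14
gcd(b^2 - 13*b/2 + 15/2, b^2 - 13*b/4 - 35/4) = b - 5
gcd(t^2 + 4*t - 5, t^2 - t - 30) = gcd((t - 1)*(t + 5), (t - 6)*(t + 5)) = t + 5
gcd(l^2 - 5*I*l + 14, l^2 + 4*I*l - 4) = l + 2*I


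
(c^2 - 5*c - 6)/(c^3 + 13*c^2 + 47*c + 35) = (c - 6)/(c^2 + 12*c + 35)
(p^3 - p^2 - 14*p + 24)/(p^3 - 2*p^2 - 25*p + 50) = (p^2 + p - 12)/(p^2 - 25)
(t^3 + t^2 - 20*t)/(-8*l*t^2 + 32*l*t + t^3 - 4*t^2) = (t + 5)/(-8*l + t)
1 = 1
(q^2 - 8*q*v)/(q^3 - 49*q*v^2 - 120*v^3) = q/(q^2 + 8*q*v + 15*v^2)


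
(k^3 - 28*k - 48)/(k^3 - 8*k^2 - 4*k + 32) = (k^2 - 2*k - 24)/(k^2 - 10*k + 16)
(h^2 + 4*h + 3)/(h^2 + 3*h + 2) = (h + 3)/(h + 2)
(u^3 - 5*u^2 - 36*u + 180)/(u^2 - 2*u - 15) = (u^2 - 36)/(u + 3)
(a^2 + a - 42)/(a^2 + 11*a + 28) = (a - 6)/(a + 4)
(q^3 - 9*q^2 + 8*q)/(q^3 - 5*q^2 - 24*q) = (q - 1)/(q + 3)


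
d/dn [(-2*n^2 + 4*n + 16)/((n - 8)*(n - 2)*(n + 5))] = 2*(n^4 - 4*n^3 + 20*n^2 - 80*n + 432)/(n^6 - 10*n^5 - 43*n^4 + 500*n^3 + 356*n^2 - 5440*n + 6400)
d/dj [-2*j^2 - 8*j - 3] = -4*j - 8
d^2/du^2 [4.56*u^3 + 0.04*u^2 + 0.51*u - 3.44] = 27.36*u + 0.08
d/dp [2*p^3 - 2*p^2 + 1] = 2*p*(3*p - 2)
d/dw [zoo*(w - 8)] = zoo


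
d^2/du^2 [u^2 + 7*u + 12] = 2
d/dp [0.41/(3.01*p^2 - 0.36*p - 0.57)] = (0.1476 - 2.4682*p)/(-3.01*p^2 + 0.36*p + 0.57)^2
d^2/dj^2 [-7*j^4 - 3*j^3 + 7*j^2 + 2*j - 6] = -84*j^2 - 18*j + 14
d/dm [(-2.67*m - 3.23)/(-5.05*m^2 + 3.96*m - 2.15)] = (-13.4835*m^2 - 32.623*m + 18.5313)/(25.5025*m^4 - 39.996*m^3 + 37.3966*m^2 - 17.028*m + 4.6225)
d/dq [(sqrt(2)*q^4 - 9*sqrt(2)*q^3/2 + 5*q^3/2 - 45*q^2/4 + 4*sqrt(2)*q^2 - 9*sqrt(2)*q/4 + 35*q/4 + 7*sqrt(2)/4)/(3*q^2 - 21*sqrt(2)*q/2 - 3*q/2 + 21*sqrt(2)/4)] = (32*sqrt(2)*q^5 - 296*q^4 - 96*sqrt(2)*q^4 - 208*sqrt(2)*q^3 + 1192*q^3 - 1254*q^2 + 844*sqrt(2)*q^2 - 686*sqrt(2)*q + 448*q + 70 + 259*sqrt(2))/(6*(8*q^4 - 56*sqrt(2)*q^3 - 8*q^3 + 56*sqrt(2)*q^2 + 198*q^2 - 196*q - 14*sqrt(2)*q + 49))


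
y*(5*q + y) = 5*q*y + y^2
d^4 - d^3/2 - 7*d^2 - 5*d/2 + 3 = (d - 3)*(d - 1/2)*(d + 1)*(d + 2)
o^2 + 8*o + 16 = (o + 4)^2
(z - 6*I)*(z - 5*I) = z^2 - 11*I*z - 30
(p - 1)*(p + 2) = p^2 + p - 2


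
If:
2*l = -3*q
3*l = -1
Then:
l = -1/3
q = 2/9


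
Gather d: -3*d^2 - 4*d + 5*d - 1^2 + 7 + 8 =-3*d^2 + d + 14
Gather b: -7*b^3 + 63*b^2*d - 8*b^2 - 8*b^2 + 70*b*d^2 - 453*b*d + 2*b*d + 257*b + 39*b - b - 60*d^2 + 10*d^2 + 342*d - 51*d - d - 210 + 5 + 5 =-7*b^3 + b^2*(63*d - 16) + b*(70*d^2 - 451*d + 295) - 50*d^2 + 290*d - 200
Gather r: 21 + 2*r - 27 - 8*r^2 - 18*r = -8*r^2 - 16*r - 6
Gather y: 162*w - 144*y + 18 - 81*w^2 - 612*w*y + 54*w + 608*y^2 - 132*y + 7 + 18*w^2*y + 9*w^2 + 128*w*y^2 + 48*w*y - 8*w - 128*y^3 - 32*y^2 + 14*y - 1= -72*w^2 + 208*w - 128*y^3 + y^2*(128*w + 576) + y*(18*w^2 - 564*w - 262) + 24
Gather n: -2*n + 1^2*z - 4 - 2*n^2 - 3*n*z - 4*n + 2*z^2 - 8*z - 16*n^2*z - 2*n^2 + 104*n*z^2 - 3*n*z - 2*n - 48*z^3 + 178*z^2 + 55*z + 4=n^2*(-16*z - 4) + n*(104*z^2 - 6*z - 8) - 48*z^3 + 180*z^2 + 48*z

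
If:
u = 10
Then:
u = 10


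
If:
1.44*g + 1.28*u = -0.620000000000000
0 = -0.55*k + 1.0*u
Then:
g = -0.888888888888889*u - 0.430555555555556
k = 1.81818181818182*u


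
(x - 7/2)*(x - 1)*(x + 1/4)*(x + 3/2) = x^4 - 11*x^3/4 - 4*x^2 + 71*x/16 + 21/16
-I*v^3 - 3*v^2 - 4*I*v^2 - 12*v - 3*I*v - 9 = (v + 3)*(v - 3*I)*(-I*v - I)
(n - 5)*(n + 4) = n^2 - n - 20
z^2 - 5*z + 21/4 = (z - 7/2)*(z - 3/2)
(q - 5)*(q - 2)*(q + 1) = q^3 - 6*q^2 + 3*q + 10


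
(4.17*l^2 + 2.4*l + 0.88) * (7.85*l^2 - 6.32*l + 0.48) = 32.7345*l^4 - 7.5144*l^3 - 6.2584*l^2 - 4.4096*l + 0.4224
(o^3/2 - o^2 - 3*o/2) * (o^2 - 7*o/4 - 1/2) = o^5/2 - 15*o^4/8 + 25*o^2/8 + 3*o/4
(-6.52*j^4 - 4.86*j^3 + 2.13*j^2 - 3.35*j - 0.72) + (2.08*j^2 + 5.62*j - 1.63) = -6.52*j^4 - 4.86*j^3 + 4.21*j^2 + 2.27*j - 2.35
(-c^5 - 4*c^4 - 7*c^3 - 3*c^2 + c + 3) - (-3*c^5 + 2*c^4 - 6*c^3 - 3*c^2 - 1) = 2*c^5 - 6*c^4 - c^3 + c + 4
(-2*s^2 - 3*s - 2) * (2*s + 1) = -4*s^3 - 8*s^2 - 7*s - 2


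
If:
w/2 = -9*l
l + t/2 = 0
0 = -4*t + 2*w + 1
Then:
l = 1/28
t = -1/14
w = -9/14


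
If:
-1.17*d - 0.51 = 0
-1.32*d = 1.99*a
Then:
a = 0.29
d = -0.44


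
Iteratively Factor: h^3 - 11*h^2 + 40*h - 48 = (h - 4)*(h^2 - 7*h + 12) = (h - 4)^2*(h - 3)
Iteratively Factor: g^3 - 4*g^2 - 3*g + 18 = (g + 2)*(g^2 - 6*g + 9) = (g - 3)*(g + 2)*(g - 3)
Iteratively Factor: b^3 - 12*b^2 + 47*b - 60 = (b - 5)*(b^2 - 7*b + 12) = (b - 5)*(b - 4)*(b - 3)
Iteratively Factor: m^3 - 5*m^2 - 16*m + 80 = (m + 4)*(m^2 - 9*m + 20) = (m - 4)*(m + 4)*(m - 5)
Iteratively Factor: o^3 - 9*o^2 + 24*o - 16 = (o - 1)*(o^2 - 8*o + 16) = (o - 4)*(o - 1)*(o - 4)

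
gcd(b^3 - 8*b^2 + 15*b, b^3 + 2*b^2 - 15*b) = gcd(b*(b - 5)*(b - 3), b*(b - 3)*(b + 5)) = b^2 - 3*b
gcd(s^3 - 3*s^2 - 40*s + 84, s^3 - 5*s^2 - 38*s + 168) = s^2 - s - 42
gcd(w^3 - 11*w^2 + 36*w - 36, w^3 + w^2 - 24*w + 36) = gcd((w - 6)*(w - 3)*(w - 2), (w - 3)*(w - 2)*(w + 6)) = w^2 - 5*w + 6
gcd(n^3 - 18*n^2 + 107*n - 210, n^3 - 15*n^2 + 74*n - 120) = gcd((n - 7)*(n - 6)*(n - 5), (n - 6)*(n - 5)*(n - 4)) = n^2 - 11*n + 30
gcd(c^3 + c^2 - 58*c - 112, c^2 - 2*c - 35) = 1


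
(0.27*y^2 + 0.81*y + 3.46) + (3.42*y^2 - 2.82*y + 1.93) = 3.69*y^2 - 2.01*y + 5.39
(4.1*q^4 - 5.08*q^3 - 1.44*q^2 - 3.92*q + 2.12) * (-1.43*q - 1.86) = -5.863*q^5 - 0.361599999999999*q^4 + 11.508*q^3 + 8.284*q^2 + 4.2596*q - 3.9432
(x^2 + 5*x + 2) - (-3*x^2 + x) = 4*x^2 + 4*x + 2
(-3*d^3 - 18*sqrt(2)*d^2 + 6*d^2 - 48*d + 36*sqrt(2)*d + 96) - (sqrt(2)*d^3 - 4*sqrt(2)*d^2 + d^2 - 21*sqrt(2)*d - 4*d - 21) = -3*d^3 - sqrt(2)*d^3 - 14*sqrt(2)*d^2 + 5*d^2 - 44*d + 57*sqrt(2)*d + 117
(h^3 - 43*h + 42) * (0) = 0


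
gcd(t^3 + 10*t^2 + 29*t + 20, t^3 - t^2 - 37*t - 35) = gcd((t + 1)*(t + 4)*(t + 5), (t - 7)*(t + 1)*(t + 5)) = t^2 + 6*t + 5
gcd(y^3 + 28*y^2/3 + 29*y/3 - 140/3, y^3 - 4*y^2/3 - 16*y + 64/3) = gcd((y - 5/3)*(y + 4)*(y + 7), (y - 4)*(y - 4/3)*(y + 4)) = y + 4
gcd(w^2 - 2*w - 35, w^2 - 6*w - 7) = w - 7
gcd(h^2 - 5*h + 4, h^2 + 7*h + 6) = 1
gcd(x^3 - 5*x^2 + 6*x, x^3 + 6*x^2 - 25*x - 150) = 1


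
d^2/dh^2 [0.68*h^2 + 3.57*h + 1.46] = 1.36000000000000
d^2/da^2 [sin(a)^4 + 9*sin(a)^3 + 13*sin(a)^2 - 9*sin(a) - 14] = -16*sin(a)^4 - 81*sin(a)^3 - 40*sin(a)^2 + 63*sin(a) + 26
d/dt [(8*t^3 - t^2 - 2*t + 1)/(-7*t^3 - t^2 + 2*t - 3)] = (-15*t^4 + 4*t^3 - 55*t^2 + 8*t + 4)/(49*t^6 + 14*t^5 - 27*t^4 + 38*t^3 + 10*t^2 - 12*t + 9)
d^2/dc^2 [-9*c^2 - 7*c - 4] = -18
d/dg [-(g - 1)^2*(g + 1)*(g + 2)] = -4*g^3 - 3*g^2 + 6*g + 1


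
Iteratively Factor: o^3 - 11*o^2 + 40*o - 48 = (o - 4)*(o^2 - 7*o + 12) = (o - 4)^2*(o - 3)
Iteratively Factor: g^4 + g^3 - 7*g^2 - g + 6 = (g + 3)*(g^3 - 2*g^2 - g + 2) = (g + 1)*(g + 3)*(g^2 - 3*g + 2) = (g - 1)*(g + 1)*(g + 3)*(g - 2)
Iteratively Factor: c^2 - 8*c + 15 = (c - 3)*(c - 5)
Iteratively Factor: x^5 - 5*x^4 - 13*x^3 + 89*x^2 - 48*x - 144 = (x - 3)*(x^4 - 2*x^3 - 19*x^2 + 32*x + 48) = (x - 3)*(x + 4)*(x^3 - 6*x^2 + 5*x + 12) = (x - 3)^2*(x + 4)*(x^2 - 3*x - 4) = (x - 3)^2*(x + 1)*(x + 4)*(x - 4)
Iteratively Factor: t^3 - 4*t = (t)*(t^2 - 4) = t*(t + 2)*(t - 2)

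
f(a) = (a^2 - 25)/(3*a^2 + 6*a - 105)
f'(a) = 2*a/(3*a^2 + 6*a - 105) + (-6*a - 6)*(a^2 - 25)/(3*a^2 + 6*a - 105)^2 = 2/(3*(a^2 + 14*a + 49))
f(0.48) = 0.24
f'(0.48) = 0.01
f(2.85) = 0.27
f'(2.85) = 0.01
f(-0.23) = 0.23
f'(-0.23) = 0.01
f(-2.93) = 0.17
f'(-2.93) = 0.04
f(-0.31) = 0.23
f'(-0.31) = 0.01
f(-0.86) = 0.22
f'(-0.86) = 0.02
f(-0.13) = 0.24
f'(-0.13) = 0.01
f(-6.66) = -1.63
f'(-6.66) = 5.77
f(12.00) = 0.30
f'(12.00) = 0.00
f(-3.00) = 0.17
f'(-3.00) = 0.04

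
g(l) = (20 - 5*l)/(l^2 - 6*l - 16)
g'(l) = (6 - 2*l)*(20 - 5*l)/(l^2 - 6*l - 16)^2 - 5/(l^2 - 6*l - 16) = 5*(-l^2 + 6*l + 2*(l - 4)*(l - 3) + 16)/(-l^2 + 6*l + 16)^2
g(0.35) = -1.02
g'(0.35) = 0.58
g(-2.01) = 300.20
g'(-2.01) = 30000.02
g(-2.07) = 43.06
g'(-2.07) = 612.26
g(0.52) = -0.92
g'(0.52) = 0.51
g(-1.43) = -5.05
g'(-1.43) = 9.26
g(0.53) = -0.92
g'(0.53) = 0.50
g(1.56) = -0.53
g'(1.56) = 0.28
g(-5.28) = 1.07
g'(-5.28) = 0.29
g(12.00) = -0.71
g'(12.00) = 0.14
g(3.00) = -0.20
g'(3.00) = 0.20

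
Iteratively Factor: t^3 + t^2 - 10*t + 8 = (t + 4)*(t^2 - 3*t + 2) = (t - 1)*(t + 4)*(t - 2)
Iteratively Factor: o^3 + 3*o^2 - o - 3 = (o - 1)*(o^2 + 4*o + 3) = (o - 1)*(o + 1)*(o + 3)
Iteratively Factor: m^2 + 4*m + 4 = (m + 2)*(m + 2)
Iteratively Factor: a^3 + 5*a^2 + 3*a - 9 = (a - 1)*(a^2 + 6*a + 9) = (a - 1)*(a + 3)*(a + 3)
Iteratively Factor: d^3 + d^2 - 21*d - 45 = (d + 3)*(d^2 - 2*d - 15) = (d - 5)*(d + 3)*(d + 3)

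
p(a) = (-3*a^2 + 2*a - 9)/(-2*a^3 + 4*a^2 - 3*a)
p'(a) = (2 - 6*a)/(-2*a^3 + 4*a^2 - 3*a) + (-3*a^2 + 2*a - 9)*(6*a^2 - 8*a + 3)/(-2*a^3 + 4*a^2 - 3*a)^2 = (-6*a^4 + 8*a^3 - 53*a^2 + 72*a - 27)/(a^2*(4*a^4 - 16*a^3 + 28*a^2 - 24*a + 9))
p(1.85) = 3.44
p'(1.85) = -4.63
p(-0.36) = -5.98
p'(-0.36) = -21.06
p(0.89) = 10.53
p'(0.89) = -3.64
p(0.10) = 33.70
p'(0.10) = -296.06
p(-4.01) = -0.32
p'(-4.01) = -0.08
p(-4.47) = -0.29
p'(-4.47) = -0.06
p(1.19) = 8.52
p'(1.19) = -9.17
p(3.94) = 0.66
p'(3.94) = -0.29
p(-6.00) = -0.22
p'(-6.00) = -0.03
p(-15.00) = -0.09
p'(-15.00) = -0.00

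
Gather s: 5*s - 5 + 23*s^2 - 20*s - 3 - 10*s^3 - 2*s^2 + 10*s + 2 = -10*s^3 + 21*s^2 - 5*s - 6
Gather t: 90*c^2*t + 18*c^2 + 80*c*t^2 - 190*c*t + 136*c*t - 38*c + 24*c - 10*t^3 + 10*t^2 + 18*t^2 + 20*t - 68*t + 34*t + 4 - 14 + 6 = 18*c^2 - 14*c - 10*t^3 + t^2*(80*c + 28) + t*(90*c^2 - 54*c - 14) - 4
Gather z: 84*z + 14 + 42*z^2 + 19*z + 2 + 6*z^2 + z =48*z^2 + 104*z + 16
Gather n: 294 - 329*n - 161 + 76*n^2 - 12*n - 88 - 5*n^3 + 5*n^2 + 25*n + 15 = -5*n^3 + 81*n^2 - 316*n + 60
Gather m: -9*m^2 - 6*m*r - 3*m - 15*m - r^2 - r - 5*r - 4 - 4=-9*m^2 + m*(-6*r - 18) - r^2 - 6*r - 8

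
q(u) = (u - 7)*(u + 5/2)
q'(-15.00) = -34.50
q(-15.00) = 275.00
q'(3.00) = 1.50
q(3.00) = -22.00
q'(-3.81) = -12.12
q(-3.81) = 14.16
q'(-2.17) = -8.84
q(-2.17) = -3.03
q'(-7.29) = -19.08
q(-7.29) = 68.45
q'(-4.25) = -13.00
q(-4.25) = 19.69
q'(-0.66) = -5.82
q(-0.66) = -14.09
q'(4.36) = 4.22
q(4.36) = -18.11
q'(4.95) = 5.40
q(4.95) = -15.27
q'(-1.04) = -6.58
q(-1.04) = -11.74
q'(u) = 2*u - 9/2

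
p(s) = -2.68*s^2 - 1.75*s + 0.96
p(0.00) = 0.96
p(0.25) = 0.36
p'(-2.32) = 10.69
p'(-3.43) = 16.63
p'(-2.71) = 12.78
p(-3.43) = -24.57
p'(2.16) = -13.33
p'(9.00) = -49.99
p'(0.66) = -5.29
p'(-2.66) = 12.51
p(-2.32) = -9.40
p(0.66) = -1.36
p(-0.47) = 1.19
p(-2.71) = -13.98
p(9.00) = -231.87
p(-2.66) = -13.35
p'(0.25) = -3.09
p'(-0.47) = 0.77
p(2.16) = -15.32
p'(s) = -5.36*s - 1.75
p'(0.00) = -1.75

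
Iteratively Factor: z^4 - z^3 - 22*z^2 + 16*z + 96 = (z - 3)*(z^3 + 2*z^2 - 16*z - 32) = (z - 3)*(z + 4)*(z^2 - 2*z - 8) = (z - 4)*(z - 3)*(z + 4)*(z + 2)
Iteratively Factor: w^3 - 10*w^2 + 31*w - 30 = (w - 2)*(w^2 - 8*w + 15) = (w - 3)*(w - 2)*(w - 5)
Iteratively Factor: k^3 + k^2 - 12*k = (k + 4)*(k^2 - 3*k) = (k - 3)*(k + 4)*(k)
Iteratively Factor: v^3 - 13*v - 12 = (v + 3)*(v^2 - 3*v - 4) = (v + 1)*(v + 3)*(v - 4)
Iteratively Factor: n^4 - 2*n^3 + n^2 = (n)*(n^3 - 2*n^2 + n) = n*(n - 1)*(n^2 - n) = n^2*(n - 1)*(n - 1)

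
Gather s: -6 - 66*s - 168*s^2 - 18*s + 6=-168*s^2 - 84*s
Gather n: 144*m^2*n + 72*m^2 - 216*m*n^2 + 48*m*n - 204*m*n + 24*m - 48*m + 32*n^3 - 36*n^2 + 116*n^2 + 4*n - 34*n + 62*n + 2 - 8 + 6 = 72*m^2 - 24*m + 32*n^3 + n^2*(80 - 216*m) + n*(144*m^2 - 156*m + 32)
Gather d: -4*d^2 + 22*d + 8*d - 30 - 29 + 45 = -4*d^2 + 30*d - 14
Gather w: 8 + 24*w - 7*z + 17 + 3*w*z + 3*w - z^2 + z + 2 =w*(3*z + 27) - z^2 - 6*z + 27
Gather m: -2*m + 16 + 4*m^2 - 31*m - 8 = 4*m^2 - 33*m + 8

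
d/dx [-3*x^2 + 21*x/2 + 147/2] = 21/2 - 6*x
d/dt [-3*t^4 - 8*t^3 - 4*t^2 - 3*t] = -12*t^3 - 24*t^2 - 8*t - 3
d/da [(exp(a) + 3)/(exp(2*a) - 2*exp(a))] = (-exp(2*a) - 6*exp(a) + 6)*exp(-a)/(exp(2*a) - 4*exp(a) + 4)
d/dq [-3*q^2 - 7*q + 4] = -6*q - 7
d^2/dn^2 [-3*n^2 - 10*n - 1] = -6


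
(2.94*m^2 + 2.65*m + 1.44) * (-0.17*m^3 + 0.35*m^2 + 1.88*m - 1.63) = -0.4998*m^5 + 0.5785*m^4 + 6.2099*m^3 + 0.6938*m^2 - 1.6123*m - 2.3472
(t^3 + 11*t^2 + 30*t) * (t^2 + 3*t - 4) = t^5 + 14*t^4 + 59*t^3 + 46*t^2 - 120*t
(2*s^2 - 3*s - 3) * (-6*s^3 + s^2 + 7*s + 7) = -12*s^5 + 20*s^4 + 29*s^3 - 10*s^2 - 42*s - 21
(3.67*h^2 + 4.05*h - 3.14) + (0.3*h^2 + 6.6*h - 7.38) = 3.97*h^2 + 10.65*h - 10.52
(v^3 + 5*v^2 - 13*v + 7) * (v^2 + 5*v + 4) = v^5 + 10*v^4 + 16*v^3 - 38*v^2 - 17*v + 28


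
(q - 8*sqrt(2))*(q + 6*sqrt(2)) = q^2 - 2*sqrt(2)*q - 96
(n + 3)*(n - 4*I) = n^2 + 3*n - 4*I*n - 12*I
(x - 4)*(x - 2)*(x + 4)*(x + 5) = x^4 + 3*x^3 - 26*x^2 - 48*x + 160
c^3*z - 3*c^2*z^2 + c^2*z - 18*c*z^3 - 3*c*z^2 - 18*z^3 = (c - 6*z)*(c + 3*z)*(c*z + z)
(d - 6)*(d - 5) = d^2 - 11*d + 30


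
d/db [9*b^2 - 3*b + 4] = 18*b - 3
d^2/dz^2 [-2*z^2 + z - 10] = -4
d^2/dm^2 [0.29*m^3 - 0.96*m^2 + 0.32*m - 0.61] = 1.74*m - 1.92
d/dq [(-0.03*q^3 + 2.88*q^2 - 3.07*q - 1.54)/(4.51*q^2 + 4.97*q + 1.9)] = (-0.1353*q^4 - 0.298199999999998*q^3 + 27.9883*q^2 + 24.8348*q + 1.8208)/(20.3401*q^4 + 44.8294*q^3 + 41.8389*q^2 + 18.886*q + 3.61)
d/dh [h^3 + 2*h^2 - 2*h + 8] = 3*h^2 + 4*h - 2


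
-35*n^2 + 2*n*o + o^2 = (-5*n + o)*(7*n + o)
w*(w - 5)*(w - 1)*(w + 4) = w^4 - 2*w^3 - 19*w^2 + 20*w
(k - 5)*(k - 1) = k^2 - 6*k + 5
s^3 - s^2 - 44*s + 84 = (s - 6)*(s - 2)*(s + 7)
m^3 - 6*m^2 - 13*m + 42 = (m - 7)*(m - 2)*(m + 3)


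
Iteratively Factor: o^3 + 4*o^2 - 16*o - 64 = (o + 4)*(o^2 - 16) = (o + 4)^2*(o - 4)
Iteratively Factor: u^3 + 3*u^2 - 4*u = (u - 1)*(u^2 + 4*u) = u*(u - 1)*(u + 4)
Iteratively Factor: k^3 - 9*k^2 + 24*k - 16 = (k - 4)*(k^2 - 5*k + 4) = (k - 4)^2*(k - 1)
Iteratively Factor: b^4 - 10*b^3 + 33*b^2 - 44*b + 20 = (b - 5)*(b^3 - 5*b^2 + 8*b - 4) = (b - 5)*(b - 2)*(b^2 - 3*b + 2) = (b - 5)*(b - 2)^2*(b - 1)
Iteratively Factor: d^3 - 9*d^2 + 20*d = (d - 4)*(d^2 - 5*d) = d*(d - 4)*(d - 5)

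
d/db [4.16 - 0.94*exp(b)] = -0.94*exp(b)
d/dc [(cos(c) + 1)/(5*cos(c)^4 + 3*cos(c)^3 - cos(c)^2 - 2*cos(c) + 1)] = (15*(1 - cos(2*c))^2/4 + 35*cos(c)/2 + 19*cos(2*c) + 13*cos(3*c)/2 + 1)*sin(c)/(5*cos(c)^4 + 3*cos(c)^3 - cos(c)^2 - 2*cos(c) + 1)^2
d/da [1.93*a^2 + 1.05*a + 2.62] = 3.86*a + 1.05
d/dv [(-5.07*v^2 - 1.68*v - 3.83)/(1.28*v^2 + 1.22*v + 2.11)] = (-4.035*v^2 - 11.5906*v + 1.1278)/(1.6384*v^4 + 3.1232*v^3 + 6.89*v^2 + 5.1484*v + 4.4521)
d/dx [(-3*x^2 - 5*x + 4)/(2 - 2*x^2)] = (-5*x^2 + 2*x - 5)/(2*(x^4 - 2*x^2 + 1))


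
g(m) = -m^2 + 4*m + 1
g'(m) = 4 - 2*m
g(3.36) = 3.15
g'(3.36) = -2.72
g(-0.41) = -0.81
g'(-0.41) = 4.82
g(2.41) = 4.83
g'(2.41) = -0.82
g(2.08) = 4.99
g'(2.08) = -0.16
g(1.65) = 4.88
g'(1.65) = 0.70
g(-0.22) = 0.07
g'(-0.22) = 4.44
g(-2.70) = -17.09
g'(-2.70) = 9.40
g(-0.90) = -3.41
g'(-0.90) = 5.80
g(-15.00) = -284.00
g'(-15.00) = 34.00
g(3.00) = 4.00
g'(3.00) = -2.00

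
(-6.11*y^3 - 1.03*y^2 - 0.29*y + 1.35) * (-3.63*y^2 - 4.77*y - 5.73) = 22.1793*y^5 + 32.8836*y^4 + 40.9761*y^3 + 2.3847*y^2 - 4.7778*y - 7.7355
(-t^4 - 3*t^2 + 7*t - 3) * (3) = -3*t^4 - 9*t^2 + 21*t - 9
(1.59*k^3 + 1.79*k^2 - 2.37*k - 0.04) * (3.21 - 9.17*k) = -14.5803*k^4 - 11.3104*k^3 + 27.4788*k^2 - 7.2409*k - 0.1284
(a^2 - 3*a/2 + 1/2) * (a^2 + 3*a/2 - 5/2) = a^4 - 17*a^2/4 + 9*a/2 - 5/4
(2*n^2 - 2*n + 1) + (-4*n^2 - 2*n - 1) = -2*n^2 - 4*n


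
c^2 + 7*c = c*(c + 7)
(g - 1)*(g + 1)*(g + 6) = g^3 + 6*g^2 - g - 6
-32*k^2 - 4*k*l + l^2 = (-8*k + l)*(4*k + l)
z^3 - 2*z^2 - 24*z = z*(z - 6)*(z + 4)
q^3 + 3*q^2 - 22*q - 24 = (q - 4)*(q + 1)*(q + 6)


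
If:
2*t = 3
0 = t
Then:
No Solution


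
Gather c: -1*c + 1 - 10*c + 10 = 11 - 11*c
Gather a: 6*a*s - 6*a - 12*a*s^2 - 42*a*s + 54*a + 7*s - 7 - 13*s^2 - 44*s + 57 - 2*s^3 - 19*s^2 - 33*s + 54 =a*(-12*s^2 - 36*s + 48) - 2*s^3 - 32*s^2 - 70*s + 104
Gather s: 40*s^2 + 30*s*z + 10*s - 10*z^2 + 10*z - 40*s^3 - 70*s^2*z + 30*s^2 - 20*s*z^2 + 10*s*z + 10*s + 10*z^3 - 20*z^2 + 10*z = -40*s^3 + s^2*(70 - 70*z) + s*(-20*z^2 + 40*z + 20) + 10*z^3 - 30*z^2 + 20*z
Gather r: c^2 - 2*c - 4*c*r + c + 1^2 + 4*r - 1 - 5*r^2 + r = c^2 - c - 5*r^2 + r*(5 - 4*c)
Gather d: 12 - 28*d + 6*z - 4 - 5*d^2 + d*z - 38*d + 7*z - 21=-5*d^2 + d*(z - 66) + 13*z - 13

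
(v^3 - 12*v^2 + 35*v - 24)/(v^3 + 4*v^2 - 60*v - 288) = (v^2 - 4*v + 3)/(v^2 + 12*v + 36)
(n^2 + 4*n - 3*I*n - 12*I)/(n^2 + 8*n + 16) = (n - 3*I)/(n + 4)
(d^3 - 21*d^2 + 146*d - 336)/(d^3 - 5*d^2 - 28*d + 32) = (d^2 - 13*d + 42)/(d^2 + 3*d - 4)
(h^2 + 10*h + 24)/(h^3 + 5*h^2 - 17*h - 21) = (h^2 + 10*h + 24)/(h^3 + 5*h^2 - 17*h - 21)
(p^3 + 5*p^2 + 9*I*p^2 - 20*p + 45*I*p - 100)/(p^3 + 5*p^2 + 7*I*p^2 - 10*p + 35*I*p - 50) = (p + 4*I)/(p + 2*I)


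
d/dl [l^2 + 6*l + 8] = 2*l + 6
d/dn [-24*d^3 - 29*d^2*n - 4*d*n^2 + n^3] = -29*d^2 - 8*d*n + 3*n^2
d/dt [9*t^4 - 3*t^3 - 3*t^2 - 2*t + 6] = 36*t^3 - 9*t^2 - 6*t - 2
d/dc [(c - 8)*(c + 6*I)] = 2*c - 8 + 6*I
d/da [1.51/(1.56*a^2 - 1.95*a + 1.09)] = (2.9445 - 4.7112*a)/(1.56*a^2 - 1.95*a + 1.09)^2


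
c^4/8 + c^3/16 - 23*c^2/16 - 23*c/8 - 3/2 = (c/4 + 1/4)*(c/2 + 1)*(c - 4)*(c + 3/2)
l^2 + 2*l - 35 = (l - 5)*(l + 7)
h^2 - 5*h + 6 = (h - 3)*(h - 2)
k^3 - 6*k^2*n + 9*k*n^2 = k*(k - 3*n)^2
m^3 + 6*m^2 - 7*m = m*(m - 1)*(m + 7)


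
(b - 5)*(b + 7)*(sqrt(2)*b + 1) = sqrt(2)*b^3 + b^2 + 2*sqrt(2)*b^2 - 35*sqrt(2)*b + 2*b - 35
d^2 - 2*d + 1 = (d - 1)^2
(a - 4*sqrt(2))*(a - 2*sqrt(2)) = a^2 - 6*sqrt(2)*a + 16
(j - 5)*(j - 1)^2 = j^3 - 7*j^2 + 11*j - 5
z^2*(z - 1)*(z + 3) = z^4 + 2*z^3 - 3*z^2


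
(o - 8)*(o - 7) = o^2 - 15*o + 56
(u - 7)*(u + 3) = u^2 - 4*u - 21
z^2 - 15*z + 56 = (z - 8)*(z - 7)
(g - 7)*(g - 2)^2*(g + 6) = g^4 - 5*g^3 - 34*g^2 + 164*g - 168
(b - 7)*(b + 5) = b^2 - 2*b - 35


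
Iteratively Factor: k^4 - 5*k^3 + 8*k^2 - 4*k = (k - 1)*(k^3 - 4*k^2 + 4*k) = (k - 2)*(k - 1)*(k^2 - 2*k) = k*(k - 2)*(k - 1)*(k - 2)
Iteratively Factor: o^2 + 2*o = (o + 2)*(o)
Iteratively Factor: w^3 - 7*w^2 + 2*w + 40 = (w - 4)*(w^2 - 3*w - 10) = (w - 4)*(w + 2)*(w - 5)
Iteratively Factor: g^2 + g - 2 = (g + 2)*(g - 1)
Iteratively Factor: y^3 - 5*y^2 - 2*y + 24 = (y - 3)*(y^2 - 2*y - 8) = (y - 4)*(y - 3)*(y + 2)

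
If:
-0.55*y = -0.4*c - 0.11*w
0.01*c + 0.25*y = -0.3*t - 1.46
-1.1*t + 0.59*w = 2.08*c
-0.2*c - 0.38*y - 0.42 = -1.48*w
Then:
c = 5.01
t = -8.40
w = 2.00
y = 4.04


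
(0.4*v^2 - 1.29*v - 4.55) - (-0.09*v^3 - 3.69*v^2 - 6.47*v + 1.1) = 0.09*v^3 + 4.09*v^2 + 5.18*v - 5.65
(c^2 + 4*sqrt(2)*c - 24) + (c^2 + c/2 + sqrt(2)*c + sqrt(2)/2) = 2*c^2 + c/2 + 5*sqrt(2)*c - 24 + sqrt(2)/2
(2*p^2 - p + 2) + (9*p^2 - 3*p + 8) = 11*p^2 - 4*p + 10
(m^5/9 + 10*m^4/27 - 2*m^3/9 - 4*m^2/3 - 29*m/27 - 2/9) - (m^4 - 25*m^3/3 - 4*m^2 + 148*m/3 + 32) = m^5/9 - 17*m^4/27 + 73*m^3/9 + 8*m^2/3 - 1361*m/27 - 290/9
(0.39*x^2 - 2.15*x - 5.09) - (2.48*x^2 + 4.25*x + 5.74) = -2.09*x^2 - 6.4*x - 10.83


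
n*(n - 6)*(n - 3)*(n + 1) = n^4 - 8*n^3 + 9*n^2 + 18*n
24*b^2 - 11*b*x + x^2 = (-8*b + x)*(-3*b + x)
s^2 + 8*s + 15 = (s + 3)*(s + 5)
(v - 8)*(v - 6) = v^2 - 14*v + 48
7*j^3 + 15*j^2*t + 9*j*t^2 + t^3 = (j + t)^2*(7*j + t)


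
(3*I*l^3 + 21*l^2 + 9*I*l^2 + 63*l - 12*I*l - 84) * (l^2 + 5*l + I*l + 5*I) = 3*I*l^5 + 18*l^4 + 24*I*l^4 + 144*l^3 + 54*I*l^3 + 198*l^2 + 108*I*l^2 - 360*l + 231*I*l - 420*I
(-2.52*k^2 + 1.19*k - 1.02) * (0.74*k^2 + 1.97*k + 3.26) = -1.8648*k^4 - 4.0838*k^3 - 6.6257*k^2 + 1.87*k - 3.3252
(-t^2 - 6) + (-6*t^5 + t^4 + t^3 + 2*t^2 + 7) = -6*t^5 + t^4 + t^3 + t^2 + 1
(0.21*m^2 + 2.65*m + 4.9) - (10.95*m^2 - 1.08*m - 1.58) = -10.74*m^2 + 3.73*m + 6.48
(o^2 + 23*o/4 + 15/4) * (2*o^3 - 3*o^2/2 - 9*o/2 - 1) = 2*o^5 + 10*o^4 - 45*o^3/8 - 65*o^2/2 - 181*o/8 - 15/4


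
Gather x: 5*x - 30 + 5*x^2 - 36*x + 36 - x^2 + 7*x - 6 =4*x^2 - 24*x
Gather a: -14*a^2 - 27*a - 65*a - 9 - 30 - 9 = -14*a^2 - 92*a - 48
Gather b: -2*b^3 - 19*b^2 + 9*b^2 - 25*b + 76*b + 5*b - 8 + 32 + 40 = -2*b^3 - 10*b^2 + 56*b + 64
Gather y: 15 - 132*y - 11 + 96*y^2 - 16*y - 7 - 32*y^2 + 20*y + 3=64*y^2 - 128*y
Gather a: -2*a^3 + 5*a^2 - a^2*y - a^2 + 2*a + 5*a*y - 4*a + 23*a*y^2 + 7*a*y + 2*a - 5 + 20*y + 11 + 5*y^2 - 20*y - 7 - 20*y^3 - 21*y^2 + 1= -2*a^3 + a^2*(4 - y) + a*(23*y^2 + 12*y) - 20*y^3 - 16*y^2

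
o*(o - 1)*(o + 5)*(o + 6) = o^4 + 10*o^3 + 19*o^2 - 30*o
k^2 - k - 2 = (k - 2)*(k + 1)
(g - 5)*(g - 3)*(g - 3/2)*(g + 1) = g^4 - 17*g^3/2 + 35*g^2/2 + 9*g/2 - 45/2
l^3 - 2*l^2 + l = l*(l - 1)^2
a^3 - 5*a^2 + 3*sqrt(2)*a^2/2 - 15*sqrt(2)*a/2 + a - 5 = (a - 5)*(a + sqrt(2)/2)*(a + sqrt(2))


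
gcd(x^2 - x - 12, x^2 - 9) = x + 3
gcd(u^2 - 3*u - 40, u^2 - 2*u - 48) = u - 8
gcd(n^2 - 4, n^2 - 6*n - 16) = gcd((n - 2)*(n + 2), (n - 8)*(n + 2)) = n + 2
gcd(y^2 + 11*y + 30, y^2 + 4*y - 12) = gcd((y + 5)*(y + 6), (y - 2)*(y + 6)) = y + 6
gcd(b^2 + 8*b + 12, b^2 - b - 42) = b + 6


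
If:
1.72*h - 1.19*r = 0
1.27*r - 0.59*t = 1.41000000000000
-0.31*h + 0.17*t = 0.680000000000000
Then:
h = 4.96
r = 7.17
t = 13.05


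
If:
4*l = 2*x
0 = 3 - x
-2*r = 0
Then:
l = 3/2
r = 0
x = 3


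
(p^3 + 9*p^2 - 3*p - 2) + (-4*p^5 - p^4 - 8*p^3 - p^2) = -4*p^5 - p^4 - 7*p^3 + 8*p^2 - 3*p - 2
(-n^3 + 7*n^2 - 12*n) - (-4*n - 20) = -n^3 + 7*n^2 - 8*n + 20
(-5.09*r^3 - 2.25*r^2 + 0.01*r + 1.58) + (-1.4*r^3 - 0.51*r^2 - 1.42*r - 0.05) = -6.49*r^3 - 2.76*r^2 - 1.41*r + 1.53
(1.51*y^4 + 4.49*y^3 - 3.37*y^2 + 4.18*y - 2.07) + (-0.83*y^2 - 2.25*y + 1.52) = 1.51*y^4 + 4.49*y^3 - 4.2*y^2 + 1.93*y - 0.55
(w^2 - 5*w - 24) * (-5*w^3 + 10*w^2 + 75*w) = -5*w^5 + 35*w^4 + 145*w^3 - 615*w^2 - 1800*w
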